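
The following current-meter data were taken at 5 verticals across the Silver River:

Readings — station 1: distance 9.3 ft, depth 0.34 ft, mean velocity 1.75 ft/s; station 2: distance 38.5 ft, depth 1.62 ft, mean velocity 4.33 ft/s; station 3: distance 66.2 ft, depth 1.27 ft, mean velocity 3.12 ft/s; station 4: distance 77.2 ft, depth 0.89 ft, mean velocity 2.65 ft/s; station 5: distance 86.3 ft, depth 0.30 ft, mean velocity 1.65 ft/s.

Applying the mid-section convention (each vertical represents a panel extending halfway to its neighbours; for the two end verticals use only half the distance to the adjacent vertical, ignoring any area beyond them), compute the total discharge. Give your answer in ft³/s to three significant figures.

311 ft³/s

w_1 = (38.5 − 9.3)/2 = 14.6 ft; q_1 = 1.75 × 0.34 × 14.6 = 8.687 ft³/s
w_2 = (66.2 − 9.3)/2 = 28.45 ft; q_2 = 4.33 × 1.62 × 28.45 = 199.6 ft³/s
w_3 = (77.2 − 38.5)/2 = 19.35 ft; q_3 = 3.12 × 1.27 × 19.35 = 76.67 ft³/s
w_4 = (86.3 − 66.2)/2 = 10.05 ft; q_4 = 2.65 × 0.89 × 10.05 = 23.70 ft³/s
w_5 = (86.3 − 77.2)/2 = 4.55 ft; q_5 = 1.65 × 0.30 × 4.55 = 2.252 ft³/s
Q = Σ qᵢ = 310.9 ft³/s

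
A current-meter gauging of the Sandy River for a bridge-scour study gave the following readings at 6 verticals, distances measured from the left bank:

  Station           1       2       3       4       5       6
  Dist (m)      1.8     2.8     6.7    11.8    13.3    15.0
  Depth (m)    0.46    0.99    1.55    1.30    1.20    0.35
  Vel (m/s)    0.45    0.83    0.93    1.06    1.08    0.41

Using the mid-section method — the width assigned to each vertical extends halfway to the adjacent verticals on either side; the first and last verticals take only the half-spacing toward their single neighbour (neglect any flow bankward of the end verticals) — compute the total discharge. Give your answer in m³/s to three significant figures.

w_1 = (2.8 − 1.8)/2 = 0.5 m; q_1 = 0.45 × 0.46 × 0.5 = 0.1035 m³/s
w_2 = (6.7 − 1.8)/2 = 2.45 m; q_2 = 0.83 × 0.99 × 2.45 = 2.013 m³/s
w_3 = (11.8 − 2.8)/2 = 4.5 m; q_3 = 0.93 × 1.55 × 4.5 = 6.487 m³/s
w_4 = (13.3 − 6.7)/2 = 3.3 m; q_4 = 1.06 × 1.30 × 3.3 = 4.547 m³/s
w_5 = (15.0 − 11.8)/2 = 1.6 m; q_5 = 1.08 × 1.20 × 1.6 = 2.074 m³/s
w_6 = (15.0 − 13.3)/2 = 0.85 m; q_6 = 0.41 × 0.35 × 0.85 = 0.1220 m³/s
Q = Σ qᵢ = 15.35 m³/s

15.3 m³/s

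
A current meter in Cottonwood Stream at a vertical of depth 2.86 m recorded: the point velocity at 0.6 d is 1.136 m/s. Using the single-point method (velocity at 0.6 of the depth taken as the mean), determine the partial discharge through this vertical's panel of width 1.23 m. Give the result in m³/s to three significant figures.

v̄ = v₀.₆ = 1.136 m/s
q = v̄ × d × w = 1.136 × 2.86 × 1.23 = 3.996 m³/s

4.00 m³/s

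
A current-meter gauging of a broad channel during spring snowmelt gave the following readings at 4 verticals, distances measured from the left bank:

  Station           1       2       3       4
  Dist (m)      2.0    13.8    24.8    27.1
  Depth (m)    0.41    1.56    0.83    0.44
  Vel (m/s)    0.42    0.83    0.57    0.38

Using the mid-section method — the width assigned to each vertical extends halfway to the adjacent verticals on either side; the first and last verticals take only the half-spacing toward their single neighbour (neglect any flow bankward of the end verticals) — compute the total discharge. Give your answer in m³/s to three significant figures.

w_1 = (13.8 − 2.0)/2 = 5.9 m; q_1 = 0.42 × 0.41 × 5.9 = 1.016 m³/s
w_2 = (24.8 − 2.0)/2 = 11.4 m; q_2 = 0.83 × 1.56 × 11.4 = 14.76 m³/s
w_3 = (27.1 − 13.8)/2 = 6.65 m; q_3 = 0.57 × 0.83 × 6.65 = 3.146 m³/s
w_4 = (27.1 − 24.8)/2 = 1.15 m; q_4 = 0.38 × 0.44 × 1.15 = 0.1923 m³/s
Q = Σ qᵢ = 19.12 m³/s

19.1 m³/s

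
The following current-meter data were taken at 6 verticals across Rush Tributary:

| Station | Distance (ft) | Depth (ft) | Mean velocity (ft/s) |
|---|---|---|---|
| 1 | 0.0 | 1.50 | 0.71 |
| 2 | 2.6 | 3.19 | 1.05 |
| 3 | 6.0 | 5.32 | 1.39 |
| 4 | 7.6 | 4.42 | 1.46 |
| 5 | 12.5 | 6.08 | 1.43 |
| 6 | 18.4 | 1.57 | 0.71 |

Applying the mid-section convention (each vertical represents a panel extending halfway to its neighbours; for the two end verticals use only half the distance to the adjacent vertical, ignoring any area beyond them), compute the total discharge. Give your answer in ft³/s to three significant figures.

101 ft³/s

w_1 = (2.6 − 0.0)/2 = 1.3 ft; q_1 = 0.71 × 1.50 × 1.3 = 1.385 ft³/s
w_2 = (6.0 − 0.0)/2 = 3 ft; q_2 = 1.05 × 3.19 × 3 = 10.05 ft³/s
w_3 = (7.6 − 2.6)/2 = 2.5 ft; q_3 = 1.39 × 5.32 × 2.5 = 18.49 ft³/s
w_4 = (12.5 − 6.0)/2 = 3.25 ft; q_4 = 1.46 × 4.42 × 3.25 = 20.97 ft³/s
w_5 = (18.4 − 7.6)/2 = 5.4 ft; q_5 = 1.43 × 6.08 × 5.4 = 46.95 ft³/s
w_6 = (18.4 − 12.5)/2 = 2.95 ft; q_6 = 0.71 × 1.57 × 2.95 = 3.288 ft³/s
Q = Σ qᵢ = 101.1 ft³/s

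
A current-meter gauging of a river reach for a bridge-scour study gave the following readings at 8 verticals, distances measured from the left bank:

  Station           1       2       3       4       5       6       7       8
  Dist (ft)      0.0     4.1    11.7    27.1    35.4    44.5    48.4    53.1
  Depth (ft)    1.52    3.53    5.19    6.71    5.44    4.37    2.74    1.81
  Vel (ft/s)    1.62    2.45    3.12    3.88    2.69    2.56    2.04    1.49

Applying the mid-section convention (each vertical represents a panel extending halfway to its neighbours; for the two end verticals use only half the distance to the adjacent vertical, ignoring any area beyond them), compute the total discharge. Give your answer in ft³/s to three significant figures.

781 ft³/s

w_1 = (4.1 − 0.0)/2 = 2.05 ft; q_1 = 1.62 × 1.52 × 2.05 = 5.048 ft³/s
w_2 = (11.7 − 0.0)/2 = 5.85 ft; q_2 = 2.45 × 3.53 × 5.85 = 50.59 ft³/s
w_3 = (27.1 − 4.1)/2 = 11.5 ft; q_3 = 3.12 × 5.19 × 11.5 = 186.2 ft³/s
w_4 = (35.4 − 11.7)/2 = 11.85 ft; q_4 = 3.88 × 6.71 × 11.85 = 308.5 ft³/s
w_5 = (44.5 − 27.1)/2 = 8.7 ft; q_5 = 2.69 × 5.44 × 8.7 = 127.3 ft³/s
w_6 = (48.4 − 35.4)/2 = 6.5 ft; q_6 = 2.56 × 4.37 × 6.5 = 72.72 ft³/s
w_7 = (53.1 − 44.5)/2 = 4.3 ft; q_7 = 2.04 × 2.74 × 4.3 = 24.04 ft³/s
w_8 = (53.1 − 48.4)/2 = 2.35 ft; q_8 = 1.49 × 1.81 × 2.35 = 6.338 ft³/s
Q = Σ qᵢ = 780.8 ft³/s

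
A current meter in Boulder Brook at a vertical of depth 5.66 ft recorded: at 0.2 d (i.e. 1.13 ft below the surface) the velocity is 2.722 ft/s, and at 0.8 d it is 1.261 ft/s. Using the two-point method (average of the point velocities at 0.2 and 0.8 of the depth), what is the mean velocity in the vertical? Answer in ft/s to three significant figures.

1.99 ft/s

v̄ = (2.722 + 1.261) / 2 = 1.992 ft/s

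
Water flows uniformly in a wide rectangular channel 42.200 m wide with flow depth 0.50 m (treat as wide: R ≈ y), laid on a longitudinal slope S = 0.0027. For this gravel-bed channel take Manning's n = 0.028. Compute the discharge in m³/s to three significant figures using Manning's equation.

A = b·y = 42.200 × 0.50 = 21.10 m²
Wide channel: R ≈ y = 0.50 m
Q = (1/n)·A·R^(2/3)·S^(1/2) = (1/0.028) × 21.10 × 0.5000^(2/3) × 0.0027^(1/2) = 24.67 m³/s

24.7 m³/s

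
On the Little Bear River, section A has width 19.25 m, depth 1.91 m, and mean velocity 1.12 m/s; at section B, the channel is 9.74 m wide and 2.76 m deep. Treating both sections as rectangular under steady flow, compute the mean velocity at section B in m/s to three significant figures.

1.53 m/s

Q = A₁V₁ = (19.25×1.91) × 1.12 = 41.18 m³/s
A₂ = 9.74 × 2.76 = 26.88 m²
V₂ = Q/A₂ = 41.18/26.88 = 1.532 m/s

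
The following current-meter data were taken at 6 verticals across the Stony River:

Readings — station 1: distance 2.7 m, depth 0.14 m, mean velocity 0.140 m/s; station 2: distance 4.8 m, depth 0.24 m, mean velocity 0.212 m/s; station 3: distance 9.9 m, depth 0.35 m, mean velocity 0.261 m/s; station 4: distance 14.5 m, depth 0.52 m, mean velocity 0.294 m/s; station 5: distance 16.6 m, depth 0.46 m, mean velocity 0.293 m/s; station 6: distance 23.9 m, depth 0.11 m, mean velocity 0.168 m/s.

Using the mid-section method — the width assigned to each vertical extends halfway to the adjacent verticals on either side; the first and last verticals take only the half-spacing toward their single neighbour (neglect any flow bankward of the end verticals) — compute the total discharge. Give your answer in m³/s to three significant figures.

w_1 = (4.8 − 2.7)/2 = 1.05 m; q_1 = 0.140 × 0.14 × 1.05 = 0.02058 m³/s
w_2 = (9.9 − 2.7)/2 = 3.6 m; q_2 = 0.212 × 0.24 × 3.6 = 0.1832 m³/s
w_3 = (14.5 − 4.8)/2 = 4.85 m; q_3 = 0.261 × 0.35 × 4.85 = 0.4430 m³/s
w_4 = (16.6 − 9.9)/2 = 3.35 m; q_4 = 0.294 × 0.52 × 3.35 = 0.5121 m³/s
w_5 = (23.9 − 14.5)/2 = 4.7 m; q_5 = 0.293 × 0.46 × 4.7 = 0.6335 m³/s
w_6 = (23.9 − 16.6)/2 = 3.65 m; q_6 = 0.168 × 0.11 × 3.65 = 0.06745 m³/s
Q = Σ qᵢ = 1.860 m³/s

1.86 m³/s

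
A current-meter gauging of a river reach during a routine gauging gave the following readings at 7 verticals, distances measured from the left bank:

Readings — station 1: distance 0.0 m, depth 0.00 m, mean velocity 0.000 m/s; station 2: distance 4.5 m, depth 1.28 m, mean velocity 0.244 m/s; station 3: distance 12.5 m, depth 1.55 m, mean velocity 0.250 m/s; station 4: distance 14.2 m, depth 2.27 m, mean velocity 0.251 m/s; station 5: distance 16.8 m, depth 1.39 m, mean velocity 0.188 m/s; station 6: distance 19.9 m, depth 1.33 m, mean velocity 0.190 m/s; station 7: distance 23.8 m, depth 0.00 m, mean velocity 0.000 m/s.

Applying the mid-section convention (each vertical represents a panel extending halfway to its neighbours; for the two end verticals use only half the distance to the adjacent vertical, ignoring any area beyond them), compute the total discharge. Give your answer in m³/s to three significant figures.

w_2 = (12.5 − 0.0)/2 = 6.25 m; q_2 = 0.244 × 1.28 × 6.25 = 1.952 m³/s
w_3 = (14.2 − 4.5)/2 = 4.85 m; q_3 = 0.250 × 1.55 × 4.85 = 1.879 m³/s
w_4 = (16.8 − 12.5)/2 = 2.15 m; q_4 = 0.251 × 2.27 × 2.15 = 1.225 m³/s
w_5 = (19.9 − 14.2)/2 = 2.85 m; q_5 = 0.188 × 1.39 × 2.85 = 0.7448 m³/s
w_6 = (23.8 − 16.8)/2 = 3.5 m; q_6 = 0.190 × 1.33 × 3.5 = 0.8845 m³/s
Stations 1, 7 contribute zero (depth or velocity is 0).
Q = Σ qᵢ = 6.686 m³/s

6.69 m³/s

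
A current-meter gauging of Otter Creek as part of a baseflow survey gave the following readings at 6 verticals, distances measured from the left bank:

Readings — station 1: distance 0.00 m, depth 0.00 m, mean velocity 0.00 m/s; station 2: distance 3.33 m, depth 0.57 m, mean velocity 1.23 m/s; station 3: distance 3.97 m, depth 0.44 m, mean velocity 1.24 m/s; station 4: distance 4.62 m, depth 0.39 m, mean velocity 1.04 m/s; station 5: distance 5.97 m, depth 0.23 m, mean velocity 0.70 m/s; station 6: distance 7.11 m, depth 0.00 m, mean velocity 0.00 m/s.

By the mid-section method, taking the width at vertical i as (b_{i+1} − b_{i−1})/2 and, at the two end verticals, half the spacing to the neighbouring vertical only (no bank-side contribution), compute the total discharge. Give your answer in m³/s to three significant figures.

w_2 = (3.97 − 0.00)/2 = 1.985 m; q_2 = 1.23 × 0.57 × 1.985 = 1.392 m³/s
w_3 = (4.62 − 3.33)/2 = 0.645 m; q_3 = 1.24 × 0.44 × 0.645 = 0.3519 m³/s
w_4 = (5.97 − 3.97)/2 = 1 m; q_4 = 1.04 × 0.39 × 1 = 0.4056 m³/s
w_5 = (7.11 − 4.62)/2 = 1.245 m; q_5 = 0.70 × 0.23 × 1.245 = 0.2004 m³/s
Stations 1, 6 contribute zero (depth or velocity is 0).
Q = Σ qᵢ = 2.350 m³/s

2.35 m³/s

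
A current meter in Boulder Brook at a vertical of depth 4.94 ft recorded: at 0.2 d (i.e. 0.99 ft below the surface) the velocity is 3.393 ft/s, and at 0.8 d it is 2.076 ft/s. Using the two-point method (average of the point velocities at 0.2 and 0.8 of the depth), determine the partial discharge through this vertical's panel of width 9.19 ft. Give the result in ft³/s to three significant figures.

v̄ = (3.393 + 2.076) / 2 = 2.735 ft/s
q = v̄ × d × w = 2.735 × 4.94 × 9.19 = 124.1 ft³/s

124 ft³/s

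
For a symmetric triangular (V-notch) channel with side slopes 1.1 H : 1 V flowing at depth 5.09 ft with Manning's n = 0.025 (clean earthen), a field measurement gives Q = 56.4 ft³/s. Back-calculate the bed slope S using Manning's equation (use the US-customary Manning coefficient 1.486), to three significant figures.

0.000477

A = z·y² = 1.1×5.09² = 28.50 ft²
P = 2y√(1+z²) = 2×5.09×√(1+1.1²) = 15.13 ft
R = A/P = 28.50/15.13 = 1.883 ft
S = (Q·n / (1.486·A·R^(2/3)))² = (56.4×0.025 / (1.486×28.50×1.525))² = 0.0004767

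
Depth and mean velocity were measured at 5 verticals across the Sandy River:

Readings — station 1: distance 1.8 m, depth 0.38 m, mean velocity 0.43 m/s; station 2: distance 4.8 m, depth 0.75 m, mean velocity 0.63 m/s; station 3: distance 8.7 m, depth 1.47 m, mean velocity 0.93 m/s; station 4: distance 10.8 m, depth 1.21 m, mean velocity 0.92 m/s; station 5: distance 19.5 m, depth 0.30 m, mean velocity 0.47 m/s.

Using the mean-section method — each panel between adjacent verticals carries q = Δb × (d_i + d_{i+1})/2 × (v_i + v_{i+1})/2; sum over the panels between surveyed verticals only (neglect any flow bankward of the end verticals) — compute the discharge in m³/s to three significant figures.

11.4 m³/s

Panel 1-2: Δb = 3 m, d̄ = (0.38+0.75)/2 = 0.565, v̄ = (0.43+0.63)/2 = 0.53 → q = 3×0.565×0.53 = 0.8984 m³/s
Panel 2-3: Δb = 3.9 m, d̄ = (0.75+1.47)/2 = 1.11, v̄ = (0.63+0.93)/2 = 0.78 → q = 3.9×1.11×0.78 = 3.377 m³/s
Panel 3-4: Δb = 2.1 m, d̄ = (1.47+1.21)/2 = 1.34, v̄ = (0.93+0.92)/2 = 0.925 → q = 2.1×1.34×0.925 = 2.603 m³/s
Panel 4-5: Δb = 8.7 m, d̄ = (1.21+0.30)/2 = 0.755, v̄ = (0.92+0.47)/2 = 0.695 → q = 8.7×0.755×0.695 = 4.565 m³/s
Q = Σ q = 11.44 m³/s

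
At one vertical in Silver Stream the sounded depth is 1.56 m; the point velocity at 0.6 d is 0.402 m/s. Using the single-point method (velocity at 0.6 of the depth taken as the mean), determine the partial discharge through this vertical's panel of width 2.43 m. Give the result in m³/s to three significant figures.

1.52 m³/s

v̄ = v₀.₆ = 0.402 m/s
q = v̄ × d × w = 0.4020 × 1.56 × 2.43 = 1.524 m³/s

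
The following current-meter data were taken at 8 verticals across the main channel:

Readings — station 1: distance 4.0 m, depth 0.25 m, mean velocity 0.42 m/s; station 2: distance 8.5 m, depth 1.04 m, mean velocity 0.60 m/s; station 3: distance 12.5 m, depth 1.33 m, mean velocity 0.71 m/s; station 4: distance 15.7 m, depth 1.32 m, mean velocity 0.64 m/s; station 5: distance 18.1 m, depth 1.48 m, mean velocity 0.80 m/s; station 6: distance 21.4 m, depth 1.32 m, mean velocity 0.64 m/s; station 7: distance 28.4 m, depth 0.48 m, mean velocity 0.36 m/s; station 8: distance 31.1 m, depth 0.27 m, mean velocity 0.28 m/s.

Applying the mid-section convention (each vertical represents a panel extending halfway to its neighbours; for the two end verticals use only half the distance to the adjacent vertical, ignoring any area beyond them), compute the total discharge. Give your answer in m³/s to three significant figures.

w_1 = (8.5 − 4.0)/2 = 2.25 m; q_1 = 0.42 × 0.25 × 2.25 = 0.2363 m³/s
w_2 = (12.5 − 4.0)/2 = 4.25 m; q_2 = 0.60 × 1.04 × 4.25 = 2.652 m³/s
w_3 = (15.7 − 8.5)/2 = 3.6 m; q_3 = 0.71 × 1.33 × 3.6 = 3.399 m³/s
w_4 = (18.1 − 12.5)/2 = 2.8 m; q_4 = 0.64 × 1.32 × 2.8 = 2.365 m³/s
w_5 = (21.4 − 15.7)/2 = 2.85 m; q_5 = 0.80 × 1.48 × 2.85 = 3.374 m³/s
w_6 = (28.4 − 18.1)/2 = 5.15 m; q_6 = 0.64 × 1.32 × 5.15 = 4.351 m³/s
w_7 = (31.1 − 21.4)/2 = 4.85 m; q_7 = 0.36 × 0.48 × 4.85 = 0.8381 m³/s
w_8 = (31.1 − 28.4)/2 = 1.35 m; q_8 = 0.28 × 0.27 × 1.35 = 0.1021 m³/s
Q = Σ qᵢ = 17.32 m³/s

17.3 m³/s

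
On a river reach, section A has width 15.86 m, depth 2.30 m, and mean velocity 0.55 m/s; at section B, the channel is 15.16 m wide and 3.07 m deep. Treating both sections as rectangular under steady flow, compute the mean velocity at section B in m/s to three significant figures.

Q = A₁V₁ = (15.86×2.30) × 0.55 = 20.06 m³/s
A₂ = 15.16 × 3.07 = 46.54 m²
V₂ = Q/A₂ = 20.06/46.54 = 0.4311 m/s

0.431 m/s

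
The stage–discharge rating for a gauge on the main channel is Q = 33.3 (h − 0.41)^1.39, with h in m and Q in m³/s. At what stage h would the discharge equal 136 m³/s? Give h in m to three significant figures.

h − h₀ = (Q/C)^(1/b) = (136/33.3)^(1/1.39) = 2.752 m
h = 0.41 + 2.752 = 3.162 m

3.16 m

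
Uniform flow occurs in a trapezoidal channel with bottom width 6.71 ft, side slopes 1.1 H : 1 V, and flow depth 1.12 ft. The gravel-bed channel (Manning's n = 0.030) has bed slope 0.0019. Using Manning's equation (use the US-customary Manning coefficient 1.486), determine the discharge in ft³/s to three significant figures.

17.7 ft³/s

A = (b + z·y)·y = (6.71 + 1.1×1.12)×1.12 = 8.895 ft²
P = b + 2y√(1+z²) = 6.71 + 2×1.12×√(1+1.1²) = 10.04 ft
R = A/P = 8.895/10.04 = 0.8860 ft
Q = (1.486/n)·A·R^(2/3)·S^(1/2) = (1.486/0.030) × 8.895 × 0.8860^(2/3) × 0.0019^(1/2) = 17.72 ft³/s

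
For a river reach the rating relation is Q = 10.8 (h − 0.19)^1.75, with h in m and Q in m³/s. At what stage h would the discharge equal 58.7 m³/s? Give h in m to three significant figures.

2.82 m

h − h₀ = (Q/C)^(1/b) = (58.7/10.8)^(1/1.75) = 2.631 m
h = 0.19 + 2.631 = 2.821 m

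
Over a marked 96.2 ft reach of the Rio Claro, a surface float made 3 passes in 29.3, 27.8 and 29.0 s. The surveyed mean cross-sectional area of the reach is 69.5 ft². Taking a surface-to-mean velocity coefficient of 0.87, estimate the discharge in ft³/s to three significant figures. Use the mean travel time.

t̄ = (29.3 + 27.8 + 29.0) / 3 = 28.7 s
v_surface = L / t̄ = 96.2 / 28.7 = 3.352 ft/s
v_mean = 0.87 × 3.352 = 2.916 ft/s
Q = A × v_mean = 69.5 × 2.916 = 202.7 ft³/s

203 ft³/s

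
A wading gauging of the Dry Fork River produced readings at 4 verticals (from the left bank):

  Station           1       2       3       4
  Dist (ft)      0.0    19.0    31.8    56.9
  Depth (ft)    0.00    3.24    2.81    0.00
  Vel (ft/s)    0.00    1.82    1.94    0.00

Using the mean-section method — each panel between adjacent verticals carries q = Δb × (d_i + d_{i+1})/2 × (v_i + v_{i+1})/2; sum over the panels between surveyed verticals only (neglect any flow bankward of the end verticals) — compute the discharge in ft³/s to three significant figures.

Panel 1-2: Δb = 19 ft, d̄ = (0.00+3.24)/2 = 1.62, v̄ = (0.00+1.82)/2 = 0.91 → q = 19×1.62×0.91 = 28.01 ft³/s
Panel 2-3: Δb = 12.8 ft, d̄ = (3.24+2.81)/2 = 3.025, v̄ = (1.82+1.94)/2 = 1.88 → q = 12.8×3.025×1.88 = 72.79 ft³/s
Panel 3-4: Δb = 25.1 ft, d̄ = (2.81+0.00)/2 = 1.405, v̄ = (1.94+0.00)/2 = 0.97 → q = 25.1×1.405×0.97 = 34.21 ft³/s
Q = Σ q = 135.0 ft³/s

135 ft³/s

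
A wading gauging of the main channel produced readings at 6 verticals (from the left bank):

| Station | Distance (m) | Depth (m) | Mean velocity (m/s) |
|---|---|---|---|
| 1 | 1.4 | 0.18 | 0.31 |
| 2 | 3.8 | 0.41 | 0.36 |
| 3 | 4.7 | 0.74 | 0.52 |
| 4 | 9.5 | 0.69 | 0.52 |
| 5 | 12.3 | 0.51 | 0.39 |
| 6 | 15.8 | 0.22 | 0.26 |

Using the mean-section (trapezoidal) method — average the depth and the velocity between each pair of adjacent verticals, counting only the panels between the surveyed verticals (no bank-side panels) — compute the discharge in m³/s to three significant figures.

3.43 m³/s

Panel 1-2: Δb = 2.4 m, d̄ = (0.18+0.41)/2 = 0.295, v̄ = (0.31+0.36)/2 = 0.335 → q = 2.4×0.295×0.335 = 0.2372 m³/s
Panel 2-3: Δb = 0.9 m, d̄ = (0.41+0.74)/2 = 0.575, v̄ = (0.36+0.52)/2 = 0.44 → q = 0.9×0.575×0.44 = 0.2277 m³/s
Panel 3-4: Δb = 4.8 m, d̄ = (0.74+0.69)/2 = 0.715, v̄ = (0.52+0.52)/2 = 0.52 → q = 4.8×0.715×0.52 = 1.785 m³/s
Panel 4-5: Δb = 2.8 m, d̄ = (0.69+0.51)/2 = 0.6, v̄ = (0.52+0.39)/2 = 0.455 → q = 2.8×0.6×0.455 = 0.7644 m³/s
Panel 5-6: Δb = 3.5 m, d̄ = (0.51+0.22)/2 = 0.365, v̄ = (0.39+0.26)/2 = 0.325 → q = 3.5×0.365×0.325 = 0.4152 m³/s
Q = Σ q = 3.429 m³/s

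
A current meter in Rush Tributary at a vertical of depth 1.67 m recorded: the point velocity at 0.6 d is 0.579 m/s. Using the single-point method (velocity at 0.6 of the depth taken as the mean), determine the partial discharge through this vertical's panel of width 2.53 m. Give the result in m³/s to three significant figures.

v̄ = v₀.₆ = 0.579 m/s
q = v̄ × d × w = 0.5790 × 1.67 × 2.53 = 2.446 m³/s

2.45 m³/s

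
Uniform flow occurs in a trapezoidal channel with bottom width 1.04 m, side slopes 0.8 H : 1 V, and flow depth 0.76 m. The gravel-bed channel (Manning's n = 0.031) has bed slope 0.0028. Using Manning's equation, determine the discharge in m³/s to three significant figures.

1.20 m³/s

A = (b + z·y)·y = (1.04 + 0.8×0.76)×0.76 = 1.252 m²
P = b + 2y√(1+z²) = 1.04 + 2×0.76×√(1+0.8²) = 2.987 m
R = A/P = 1.252/2.987 = 0.4194 m
Q = (1/n)·A·R^(2/3)·S^(1/2) = (1/0.031) × 1.252 × 0.4194^(2/3) × 0.0028^(1/2) = 1.198 m³/s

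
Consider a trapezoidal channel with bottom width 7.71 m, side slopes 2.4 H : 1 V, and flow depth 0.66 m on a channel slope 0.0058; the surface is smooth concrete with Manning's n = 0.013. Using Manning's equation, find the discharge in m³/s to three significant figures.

24.1 m³/s

A = (b + z·y)·y = (7.71 + 2.4×0.66)×0.66 = 6.134 m²
P = b + 2y√(1+z²) = 7.71 + 2×0.66×√(1+2.4²) = 11.14 m
R = A/P = 6.134/11.14 = 0.5505 m
Q = (1/n)·A·R^(2/3)·S^(1/2) = (1/0.013) × 6.134 × 0.5505^(2/3) × 0.0058^(1/2) = 24.14 m³/s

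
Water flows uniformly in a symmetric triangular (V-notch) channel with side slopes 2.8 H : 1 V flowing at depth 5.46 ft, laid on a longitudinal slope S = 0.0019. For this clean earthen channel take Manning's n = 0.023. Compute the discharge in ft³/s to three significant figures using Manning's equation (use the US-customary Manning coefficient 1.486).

A = z·y² = 2.8×5.46² = 83.47 ft²
P = 2y√(1+z²) = 2×5.46×√(1+2.8²) = 32.47 ft
R = A/P = 83.47/32.47 = 2.571 ft
Q = (1.486/n)·A·R^(2/3)·S^(1/2) = (1.486/0.023) × 83.47 × 2.571^(2/3) × 0.0019^(1/2) = 441.2 ft³/s

441 ft³/s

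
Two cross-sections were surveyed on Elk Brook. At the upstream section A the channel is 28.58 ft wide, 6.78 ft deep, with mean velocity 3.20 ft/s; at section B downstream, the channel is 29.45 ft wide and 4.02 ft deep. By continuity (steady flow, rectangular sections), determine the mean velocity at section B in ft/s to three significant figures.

5.24 ft/s

Q = A₁V₁ = (28.58×6.78) × 3.20 = 620.1 ft³/s
A₂ = 29.45 × 4.02 = 118.4 ft²
V₂ = Q/A₂ = 620.1/118.4 = 5.238 ft/s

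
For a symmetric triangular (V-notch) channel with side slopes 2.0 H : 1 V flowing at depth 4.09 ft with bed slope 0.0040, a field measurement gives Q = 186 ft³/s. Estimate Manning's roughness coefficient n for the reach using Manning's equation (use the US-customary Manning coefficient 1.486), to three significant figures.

A = z·y² = 2.0×4.09² = 33.46 ft²
P = 2y√(1+z²) = 2×4.09×√(1+2.0²) = 18.29 ft
R = A/P = 33.46/18.29 = 1.829 ft
n = (1.486/Q)·A·R^(2/3)·S^(1/2) = (1.486/186) × 33.46 × 1.496 × 0.06325 = 0.02528

0.0253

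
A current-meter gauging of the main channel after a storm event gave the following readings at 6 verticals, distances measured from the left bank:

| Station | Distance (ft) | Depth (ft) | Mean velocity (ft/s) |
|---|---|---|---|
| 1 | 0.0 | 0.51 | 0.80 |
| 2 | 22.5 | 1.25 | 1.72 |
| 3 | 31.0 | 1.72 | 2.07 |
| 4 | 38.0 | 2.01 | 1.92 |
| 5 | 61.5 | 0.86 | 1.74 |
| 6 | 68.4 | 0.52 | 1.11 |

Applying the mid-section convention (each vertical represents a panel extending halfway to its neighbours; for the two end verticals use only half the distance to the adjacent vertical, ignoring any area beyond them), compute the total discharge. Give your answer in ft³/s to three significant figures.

149 ft³/s

w_1 = (22.5 − 0.0)/2 = 11.25 ft; q_1 = 0.80 × 0.51 × 11.25 = 4.590 ft³/s
w_2 = (31.0 − 0.0)/2 = 15.5 ft; q_2 = 1.72 × 1.25 × 15.5 = 33.33 ft³/s
w_3 = (38.0 − 22.5)/2 = 7.75 ft; q_3 = 2.07 × 1.72 × 7.75 = 27.59 ft³/s
w_4 = (61.5 − 31.0)/2 = 15.25 ft; q_4 = 1.92 × 2.01 × 15.25 = 58.85 ft³/s
w_5 = (68.4 − 38.0)/2 = 15.2 ft; q_5 = 1.74 × 0.86 × 15.2 = 22.75 ft³/s
w_6 = (68.4 − 61.5)/2 = 3.45 ft; q_6 = 1.11 × 0.52 × 3.45 = 1.991 ft³/s
Q = Σ qᵢ = 149.1 ft³/s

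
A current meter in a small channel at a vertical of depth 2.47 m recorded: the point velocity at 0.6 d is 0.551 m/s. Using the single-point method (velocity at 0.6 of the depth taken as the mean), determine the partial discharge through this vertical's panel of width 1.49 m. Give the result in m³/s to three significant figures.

v̄ = v₀.₆ = 0.551 m/s
q = v̄ × d × w = 0.5510 × 2.47 × 1.49 = 2.028 m³/s

2.03 m³/s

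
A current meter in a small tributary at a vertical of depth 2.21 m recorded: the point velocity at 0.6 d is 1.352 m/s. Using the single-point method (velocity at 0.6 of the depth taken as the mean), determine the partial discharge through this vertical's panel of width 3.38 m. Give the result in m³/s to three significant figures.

v̄ = v₀.₆ = 1.352 m/s
q = v̄ × d × w = 1.352 × 2.21 × 3.38 = 10.10 m³/s

10.1 m³/s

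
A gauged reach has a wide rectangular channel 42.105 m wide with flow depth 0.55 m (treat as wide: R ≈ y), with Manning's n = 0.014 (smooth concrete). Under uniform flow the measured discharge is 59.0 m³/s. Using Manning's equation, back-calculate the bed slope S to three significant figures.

A = b·y = 42.105 × 0.55 = 23.16 m²
Wide channel: R ≈ y = 0.55 m
S = (Q·n / (1·A·R^(2/3)))² = (59.0×0.014 / (1×23.16×0.6713))² = 0.002823

0.00282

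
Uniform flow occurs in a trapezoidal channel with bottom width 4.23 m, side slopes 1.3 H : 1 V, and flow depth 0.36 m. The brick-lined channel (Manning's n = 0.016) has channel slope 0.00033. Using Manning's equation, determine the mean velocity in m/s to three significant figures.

A = (b + z·y)·y = (4.23 + 1.3×0.36)×0.36 = 1.691 m²
P = b + 2y√(1+z²) = 4.23 + 2×0.36×√(1+1.3²) = 5.411 m
R = A/P = 1.691/5.411 = 0.3126 m
Q = (1/n)·A·R^(2/3)·S^(1/2) = (1/0.016) × 1.691 × 0.3126^(2/3) × 0.00033^(1/2) = 0.8844 m³/s
V = Q/A = 0.8844/1.691 = 0.5229 m/s

0.523 m/s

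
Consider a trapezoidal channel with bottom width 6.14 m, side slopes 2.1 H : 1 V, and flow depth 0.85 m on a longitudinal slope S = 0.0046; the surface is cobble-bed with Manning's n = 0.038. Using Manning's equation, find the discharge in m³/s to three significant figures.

A = (b + z·y)·y = (6.14 + 2.1×0.85)×0.85 = 6.736 m²
P = b + 2y√(1+z²) = 6.14 + 2×0.85×√(1+2.1²) = 10.09 m
R = A/P = 6.736/10.09 = 0.6673 m
Q = (1/n)·A·R^(2/3)·S^(1/2) = (1/0.038) × 6.736 × 0.6673^(2/3) × 0.0046^(1/2) = 9.182 m³/s

9.18 m³/s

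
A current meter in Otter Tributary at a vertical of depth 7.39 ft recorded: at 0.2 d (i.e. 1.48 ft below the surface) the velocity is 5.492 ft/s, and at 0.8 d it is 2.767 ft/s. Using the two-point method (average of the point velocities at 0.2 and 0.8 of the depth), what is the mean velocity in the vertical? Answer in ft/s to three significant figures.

v̄ = (5.492 + 2.767) / 2 = 4.130 ft/s

4.13 ft/s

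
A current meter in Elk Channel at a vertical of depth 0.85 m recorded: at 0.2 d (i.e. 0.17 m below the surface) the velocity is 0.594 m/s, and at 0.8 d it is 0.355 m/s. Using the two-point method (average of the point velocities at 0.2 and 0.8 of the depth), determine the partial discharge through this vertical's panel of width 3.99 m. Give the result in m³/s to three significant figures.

v̄ = (0.594 + 0.355) / 2 = 0.4745 m/s
q = v̄ × d × w = 0.4745 × 0.85 × 3.99 = 1.609 m³/s

1.61 m³/s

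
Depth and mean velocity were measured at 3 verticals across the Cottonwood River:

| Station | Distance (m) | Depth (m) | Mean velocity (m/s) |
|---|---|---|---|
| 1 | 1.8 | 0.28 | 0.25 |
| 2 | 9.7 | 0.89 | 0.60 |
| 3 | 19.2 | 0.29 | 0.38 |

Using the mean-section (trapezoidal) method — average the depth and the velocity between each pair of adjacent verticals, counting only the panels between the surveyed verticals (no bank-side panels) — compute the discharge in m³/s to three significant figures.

Panel 1-2: Δb = 7.9 m, d̄ = (0.28+0.89)/2 = 0.585, v̄ = (0.25+0.60)/2 = 0.425 → q = 7.9×0.585×0.425 = 1.964 m³/s
Panel 2-3: Δb = 9.5 m, d̄ = (0.89+0.29)/2 = 0.59, v̄ = (0.60+0.38)/2 = 0.49 → q = 9.5×0.59×0.49 = 2.746 m³/s
Q = Σ q = 4.711 m³/s

4.71 m³/s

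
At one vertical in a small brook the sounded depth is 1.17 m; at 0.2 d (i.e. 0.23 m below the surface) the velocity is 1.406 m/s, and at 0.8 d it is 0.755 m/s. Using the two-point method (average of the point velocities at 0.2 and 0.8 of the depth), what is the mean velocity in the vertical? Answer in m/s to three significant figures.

v̄ = (1.406 + 0.755) / 2 = 1.081 m/s

1.08 m/s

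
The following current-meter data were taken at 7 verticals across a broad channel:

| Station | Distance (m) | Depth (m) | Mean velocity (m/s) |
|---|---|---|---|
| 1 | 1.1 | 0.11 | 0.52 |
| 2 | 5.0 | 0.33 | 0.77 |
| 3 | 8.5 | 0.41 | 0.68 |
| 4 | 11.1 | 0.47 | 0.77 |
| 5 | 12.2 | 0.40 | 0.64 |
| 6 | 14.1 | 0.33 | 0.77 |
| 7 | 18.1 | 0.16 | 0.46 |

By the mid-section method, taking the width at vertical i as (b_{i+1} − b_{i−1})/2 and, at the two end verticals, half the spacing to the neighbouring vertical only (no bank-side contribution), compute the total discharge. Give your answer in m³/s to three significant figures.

w_1 = (5.0 − 1.1)/2 = 1.95 m; q_1 = 0.52 × 0.11 × 1.95 = 0.1115 m³/s
w_2 = (8.5 − 1.1)/2 = 3.7 m; q_2 = 0.77 × 0.33 × 3.7 = 0.9402 m³/s
w_3 = (11.1 − 5.0)/2 = 3.05 m; q_3 = 0.68 × 0.41 × 3.05 = 0.8503 m³/s
w_4 = (12.2 − 8.5)/2 = 1.85 m; q_4 = 0.77 × 0.47 × 1.85 = 0.6695 m³/s
w_5 = (14.1 − 11.1)/2 = 1.5 m; q_5 = 0.64 × 0.40 × 1.5 = 0.3840 m³/s
w_6 = (18.1 − 12.2)/2 = 2.95 m; q_6 = 0.77 × 0.33 × 2.95 = 0.7496 m³/s
w_7 = (18.1 − 14.1)/2 = 2 m; q_7 = 0.46 × 0.16 × 2 = 0.1472 m³/s
Q = Σ qᵢ = 3.852 m³/s

3.85 m³/s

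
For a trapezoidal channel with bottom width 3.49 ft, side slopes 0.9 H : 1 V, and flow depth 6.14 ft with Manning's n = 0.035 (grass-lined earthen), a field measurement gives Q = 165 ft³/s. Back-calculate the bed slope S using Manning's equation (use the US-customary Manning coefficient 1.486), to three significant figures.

0.00127

A = (b + z·y)·y = (3.49 + 0.9×6.14)×6.14 = 55.36 ft²
P = b + 2y√(1+z²) = 3.49 + 2×6.14×√(1+0.9²) = 20.01 ft
R = A/P = 55.36/20.01 = 2.766 ft
S = (Q·n / (1.486·A·R^(2/3)))² = (165×0.035 / (1.486×55.36×1.971))² = 0.001269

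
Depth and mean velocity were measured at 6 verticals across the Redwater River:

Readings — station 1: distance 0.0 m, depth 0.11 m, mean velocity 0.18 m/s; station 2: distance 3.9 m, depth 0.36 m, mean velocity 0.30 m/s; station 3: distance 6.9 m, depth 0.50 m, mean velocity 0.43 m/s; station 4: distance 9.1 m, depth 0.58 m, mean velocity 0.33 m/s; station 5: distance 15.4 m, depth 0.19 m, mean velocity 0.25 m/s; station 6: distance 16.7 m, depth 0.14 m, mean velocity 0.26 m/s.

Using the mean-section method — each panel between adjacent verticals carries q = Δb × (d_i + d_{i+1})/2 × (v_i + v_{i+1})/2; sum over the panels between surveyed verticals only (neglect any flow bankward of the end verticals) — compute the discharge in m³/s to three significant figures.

1.90 m³/s

Panel 1-2: Δb = 3.9 m, d̄ = (0.11+0.36)/2 = 0.235, v̄ = (0.18+0.30)/2 = 0.24 → q = 3.9×0.235×0.24 = 0.2200 m³/s
Panel 2-3: Δb = 3 m, d̄ = (0.36+0.50)/2 = 0.43, v̄ = (0.30+0.43)/2 = 0.365 → q = 3×0.43×0.365 = 0.4709 m³/s
Panel 3-4: Δb = 2.2 m, d̄ = (0.50+0.58)/2 = 0.54, v̄ = (0.43+0.33)/2 = 0.38 → q = 2.2×0.54×0.38 = 0.4514 m³/s
Panel 4-5: Δb = 6.3 m, d̄ = (0.58+0.19)/2 = 0.385, v̄ = (0.33+0.25)/2 = 0.29 → q = 6.3×0.385×0.29 = 0.7034 m³/s
Panel 5-6: Δb = 1.3 m, d̄ = (0.19+0.14)/2 = 0.165, v̄ = (0.25+0.26)/2 = 0.255 → q = 1.3×0.165×0.255 = 0.05470 m³/s
Q = Σ q = 1.900 m³/s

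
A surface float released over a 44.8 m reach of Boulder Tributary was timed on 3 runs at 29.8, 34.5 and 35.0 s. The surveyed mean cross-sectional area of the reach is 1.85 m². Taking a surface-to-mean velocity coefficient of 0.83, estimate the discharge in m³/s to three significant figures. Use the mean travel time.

2.08 m³/s

t̄ = (29.8 + 34.5 + 35.0) / 3 = 33.1 s
v_surface = L / t̄ = 44.8 / 33.1 = 1.353 m/s
v_mean = 0.83 × 1.353 = 1.123 m/s
Q = A × v_mean = 1.85 × 1.123 = 2.078 m³/s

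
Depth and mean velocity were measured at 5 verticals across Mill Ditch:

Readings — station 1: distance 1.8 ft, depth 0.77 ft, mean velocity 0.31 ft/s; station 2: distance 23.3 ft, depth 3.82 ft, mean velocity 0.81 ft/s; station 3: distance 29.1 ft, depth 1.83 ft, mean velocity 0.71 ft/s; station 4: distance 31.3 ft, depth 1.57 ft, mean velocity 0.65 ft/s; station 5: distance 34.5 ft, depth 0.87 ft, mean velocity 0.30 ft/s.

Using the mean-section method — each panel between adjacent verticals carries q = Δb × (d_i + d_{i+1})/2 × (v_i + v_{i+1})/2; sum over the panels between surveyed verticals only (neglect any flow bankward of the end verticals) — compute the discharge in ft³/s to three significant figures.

44.5 ft³/s

Panel 1-2: Δb = 21.5 ft, d̄ = (0.77+3.82)/2 = 2.295, v̄ = (0.31+0.81)/2 = 0.56 → q = 21.5×2.295×0.56 = 27.63 ft³/s
Panel 2-3: Δb = 5.8 ft, d̄ = (3.82+1.83)/2 = 2.825, v̄ = (0.81+0.71)/2 = 0.76 → q = 5.8×2.825×0.76 = 12.45 ft³/s
Panel 3-4: Δb = 2.2 ft, d̄ = (1.83+1.57)/2 = 1.7, v̄ = (0.71+0.65)/2 = 0.68 → q = 2.2×1.7×0.68 = 2.543 ft³/s
Panel 4-5: Δb = 3.2 ft, d̄ = (1.57+0.87)/2 = 1.22, v̄ = (0.65+0.30)/2 = 0.475 → q = 3.2×1.22×0.475 = 1.854 ft³/s
Q = Σ q = 44.48 ft³/s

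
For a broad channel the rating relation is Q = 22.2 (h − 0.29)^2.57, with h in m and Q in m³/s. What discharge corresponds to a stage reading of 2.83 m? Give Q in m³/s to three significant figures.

Q = 22.2 × (2.83 − 0.29)^2.57 = 22.2 × 2.54^2.57 = 243.7 m³/s

244 m³/s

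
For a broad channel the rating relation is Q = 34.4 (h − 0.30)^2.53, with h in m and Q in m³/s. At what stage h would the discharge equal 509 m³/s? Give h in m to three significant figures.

h − h₀ = (Q/C)^(1/b) = (509/34.4)^(1/2.53) = 2.901 m
h = 0.30 + 2.901 = 3.201 m

3.20 m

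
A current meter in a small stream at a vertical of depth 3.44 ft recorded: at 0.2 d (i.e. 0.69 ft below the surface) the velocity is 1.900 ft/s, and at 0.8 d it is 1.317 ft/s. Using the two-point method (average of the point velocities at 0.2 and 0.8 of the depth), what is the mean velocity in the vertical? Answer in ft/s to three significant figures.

v̄ = (1.900 + 1.317) / 2 = 1.609 ft/s

1.61 ft/s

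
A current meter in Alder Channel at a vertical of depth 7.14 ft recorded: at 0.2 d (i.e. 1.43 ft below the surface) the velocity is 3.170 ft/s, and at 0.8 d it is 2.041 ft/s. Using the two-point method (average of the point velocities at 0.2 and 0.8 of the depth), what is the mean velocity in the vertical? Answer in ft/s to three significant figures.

v̄ = (3.170 + 2.041) / 2 = 2.606 ft/s

2.61 ft/s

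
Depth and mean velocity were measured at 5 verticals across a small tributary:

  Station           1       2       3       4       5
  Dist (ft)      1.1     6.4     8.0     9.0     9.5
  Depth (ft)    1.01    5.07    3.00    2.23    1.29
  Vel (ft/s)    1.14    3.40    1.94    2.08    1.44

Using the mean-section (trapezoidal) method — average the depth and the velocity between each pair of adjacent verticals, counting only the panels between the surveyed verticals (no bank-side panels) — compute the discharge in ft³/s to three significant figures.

60.6 ft³/s

Panel 1-2: Δb = 5.3 ft, d̄ = (1.01+5.07)/2 = 3.04, v̄ = (1.14+3.40)/2 = 2.27 → q = 5.3×3.04×2.27 = 36.57 ft³/s
Panel 2-3: Δb = 1.6 ft, d̄ = (5.07+3.00)/2 = 4.035, v̄ = (3.40+1.94)/2 = 2.67 → q = 1.6×4.035×2.67 = 17.24 ft³/s
Panel 3-4: Δb = 1 ft, d̄ = (3.00+2.23)/2 = 2.615, v̄ = (1.94+2.08)/2 = 2.01 → q = 1×2.615×2.01 = 5.256 ft³/s
Panel 4-5: Δb = 0.5 ft, d̄ = (2.23+1.29)/2 = 1.76, v̄ = (2.08+1.44)/2 = 1.76 → q = 0.5×1.76×1.76 = 1.549 ft³/s
Q = Σ q = 60.62 ft³/s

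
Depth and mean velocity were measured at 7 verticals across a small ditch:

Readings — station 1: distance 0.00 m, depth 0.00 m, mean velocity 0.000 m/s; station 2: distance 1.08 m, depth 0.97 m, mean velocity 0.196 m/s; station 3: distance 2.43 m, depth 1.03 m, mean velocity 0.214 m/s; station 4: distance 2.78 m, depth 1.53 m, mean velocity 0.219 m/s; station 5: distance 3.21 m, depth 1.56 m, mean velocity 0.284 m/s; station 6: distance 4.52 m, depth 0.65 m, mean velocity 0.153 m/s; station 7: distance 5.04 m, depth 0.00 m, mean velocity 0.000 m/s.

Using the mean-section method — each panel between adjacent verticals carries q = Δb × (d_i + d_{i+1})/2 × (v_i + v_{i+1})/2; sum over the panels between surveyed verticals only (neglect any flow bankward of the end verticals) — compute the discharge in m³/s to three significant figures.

0.921 m³/s

Panel 1-2: Δb = 1.08 m, d̄ = (0.00+0.97)/2 = 0.485, v̄ = (0.000+0.196)/2 = 0.098 → q = 1.08×0.485×0.098 = 0.05133 m³/s
Panel 2-3: Δb = 1.35 m, d̄ = (0.97+1.03)/2 = 1, v̄ = (0.196+0.214)/2 = 0.205 → q = 1.35×1×0.205 = 0.2768 m³/s
Panel 3-4: Δb = 0.35 m, d̄ = (1.03+1.53)/2 = 1.28, v̄ = (0.214+0.219)/2 = 0.2165 → q = 0.35×1.28×0.2165 = 0.09699 m³/s
Panel 4-5: Δb = 0.43 m, d̄ = (1.53+1.56)/2 = 1.545, v̄ = (0.219+0.284)/2 = 0.2515 → q = 0.43×1.545×0.2515 = 0.1671 m³/s
Panel 5-6: Δb = 1.31 m, d̄ = (1.56+0.65)/2 = 1.105, v̄ = (0.284+0.153)/2 = 0.2185 → q = 1.31×1.105×0.2185 = 0.3163 m³/s
Panel 6-7: Δb = 0.52 m, d̄ = (0.65+0.00)/2 = 0.325, v̄ = (0.153+0.000)/2 = 0.0765 → q = 0.52×0.325×0.0765 = 0.01293 m³/s
Q = Σ q = 0.9214 m³/s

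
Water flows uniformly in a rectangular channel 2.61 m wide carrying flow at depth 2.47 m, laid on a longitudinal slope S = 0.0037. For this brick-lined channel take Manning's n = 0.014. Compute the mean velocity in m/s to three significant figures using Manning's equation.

3.91 m/s

A = b·y = 2.61 × 2.47 = 6.447 m²
P = b + 2y = 2.61 + 2×2.47 = 7.550 m
R = A/P = 6.447/7.550 = 0.8539 m
Q = (1/n)·A·R^(2/3)·S^(1/2) = (1/0.014) × 6.447 × 0.8539^(2/3) × 0.0037^(1/2) = 25.21 m³/s
V = Q/A = 25.21/6.447 = 3.911 m/s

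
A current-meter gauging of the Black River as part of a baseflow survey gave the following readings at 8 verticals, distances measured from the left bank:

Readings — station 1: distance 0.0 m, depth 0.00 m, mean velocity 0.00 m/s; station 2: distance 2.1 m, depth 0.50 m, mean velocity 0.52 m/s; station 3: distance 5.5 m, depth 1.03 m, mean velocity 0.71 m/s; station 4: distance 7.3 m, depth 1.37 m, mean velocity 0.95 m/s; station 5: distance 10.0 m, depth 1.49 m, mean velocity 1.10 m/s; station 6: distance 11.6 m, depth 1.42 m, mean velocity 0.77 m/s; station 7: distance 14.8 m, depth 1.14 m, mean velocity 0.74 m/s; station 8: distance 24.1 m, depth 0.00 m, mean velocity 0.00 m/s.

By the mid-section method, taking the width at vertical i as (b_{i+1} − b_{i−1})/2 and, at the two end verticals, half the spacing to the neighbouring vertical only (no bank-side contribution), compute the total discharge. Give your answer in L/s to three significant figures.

17000 L/s

w_2 = (5.5 − 0.0)/2 = 2.75 m; q_2 = 0.52 × 0.50 × 2.75 = 0.7150 m³/s
w_3 = (7.3 − 2.1)/2 = 2.6 m; q_3 = 0.71 × 1.03 × 2.6 = 1.901 m³/s
w_4 = (10.0 − 5.5)/2 = 2.25 m; q_4 = 0.95 × 1.37 × 2.25 = 2.928 m³/s
w_5 = (11.6 − 7.3)/2 = 2.15 m; q_5 = 1.10 × 1.49 × 2.15 = 3.524 m³/s
w_6 = (14.8 − 10.0)/2 = 2.4 m; q_6 = 0.77 × 1.42 × 2.4 = 2.624 m³/s
w_7 = (24.1 − 11.6)/2 = 6.25 m; q_7 = 0.74 × 1.14 × 6.25 = 5.273 m³/s
Stations 1, 8 contribute zero (depth or velocity is 0).
Q = Σ qᵢ = 16.97 m³/s
= 16.97 × 1000 = 16970 L/s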